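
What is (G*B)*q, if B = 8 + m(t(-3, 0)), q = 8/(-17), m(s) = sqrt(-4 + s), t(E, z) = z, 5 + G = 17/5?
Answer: 512/85 + 128*I/85 ≈ 6.0235 + 1.5059*I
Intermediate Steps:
G = -8/5 (G = -5 + 17/5 = -8/5 ≈ -1.6000)
q = -8/17 (q = 8*(-1/17) = -8/17 ≈ -0.47059)
B = 8 + 2*I (B = 8 + sqrt(-4 + 0) = 8 + sqrt(-4) = 8 + 2*I ≈ 8.0 + 2.0*I)
(G*B)*q = -8*(8 + 2*I)/5*(-8/17) = (-64/5 - 16*I/5)*(-8/17) = 512/85 + 128*I/85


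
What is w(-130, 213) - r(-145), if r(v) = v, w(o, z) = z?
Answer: 358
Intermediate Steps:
w(-130, 213) - r(-145) = 213 - 1*(-145) = 213 + 145 = 358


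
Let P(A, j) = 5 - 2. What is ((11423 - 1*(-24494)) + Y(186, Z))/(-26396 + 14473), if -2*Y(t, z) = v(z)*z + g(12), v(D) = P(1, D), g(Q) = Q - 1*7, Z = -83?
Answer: -36039/11923 ≈ -3.0226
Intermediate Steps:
g(Q) = -7 + Q (g(Q) = Q - 7 = -7 + Q)
P(A, j) = 3
v(D) = 3
Y(t, z) = -5/2 - 3*z/2 (Y(t, z) = -(3*z + (-7 + 12))/2 = -(3*z + 5)/2 = -(5 + 3*z)/2 = -5/2 - 3*z/2)
((11423 - 1*(-24494)) + Y(186, Z))/(-26396 + 14473) = ((11423 - 1*(-24494)) + (-5/2 - 3/2*(-83)))/(-26396 + 14473) = ((11423 + 24494) + (-5/2 + 249/2))/(-11923) = (35917 + 122)*(-1/11923) = 36039*(-1/11923) = -36039/11923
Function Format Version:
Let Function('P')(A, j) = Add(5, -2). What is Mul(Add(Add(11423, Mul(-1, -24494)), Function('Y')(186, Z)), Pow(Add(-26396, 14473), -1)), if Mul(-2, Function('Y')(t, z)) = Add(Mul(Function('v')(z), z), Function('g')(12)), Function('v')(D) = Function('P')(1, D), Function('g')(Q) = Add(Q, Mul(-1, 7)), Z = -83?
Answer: Rational(-36039, 11923) ≈ -3.0226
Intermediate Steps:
Function('g')(Q) = Add(-7, Q) (Function('g')(Q) = Add(Q, -7) = Add(-7, Q))
Function('P')(A, j) = 3
Function('v')(D) = 3
Function('Y')(t, z) = Add(Rational(-5, 2), Mul(Rational(-3, 2), z)) (Function('Y')(t, z) = Mul(Rational(-1, 2), Add(Mul(3, z), Add(-7, 12))) = Mul(Rational(-1, 2), Add(Mul(3, z), 5)) = Mul(Rational(-1, 2), Add(5, Mul(3, z))) = Add(Rational(-5, 2), Mul(Rational(-3, 2), z)))
Mul(Add(Add(11423, Mul(-1, -24494)), Function('Y')(186, Z)), Pow(Add(-26396, 14473), -1)) = Mul(Add(Add(11423, Mul(-1, -24494)), Add(Rational(-5, 2), Mul(Rational(-3, 2), -83))), Pow(Add(-26396, 14473), -1)) = Mul(Add(Add(11423, 24494), Add(Rational(-5, 2), Rational(249, 2))), Pow(-11923, -1)) = Mul(Add(35917, 122), Rational(-1, 11923)) = Mul(36039, Rational(-1, 11923)) = Rational(-36039, 11923)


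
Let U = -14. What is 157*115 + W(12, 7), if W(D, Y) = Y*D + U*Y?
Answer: 18041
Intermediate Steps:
W(D, Y) = -14*Y + D*Y (W(D, Y) = Y*D - 14*Y = D*Y - 14*Y = -14*Y + D*Y)
157*115 + W(12, 7) = 157*115 + 7*(-14 + 12) = 18055 + 7*(-2) = 18055 - 14 = 18041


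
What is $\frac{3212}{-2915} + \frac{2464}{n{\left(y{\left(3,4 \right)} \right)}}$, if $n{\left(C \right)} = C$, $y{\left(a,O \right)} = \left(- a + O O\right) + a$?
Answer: $\frac{40518}{265} \approx 152.9$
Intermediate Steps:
$y{\left(a,O \right)} = O^{2}$ ($y{\left(a,O \right)} = \left(- a + O^{2}\right) + a = \left(O^{2} - a\right) + a = O^{2}$)
$\frac{3212}{-2915} + \frac{2464}{n{\left(y{\left(3,4 \right)} \right)}} = \frac{3212}{-2915} + \frac{2464}{4^{2}} = 3212 \left(- \frac{1}{2915}\right) + \frac{2464}{16} = - \frac{292}{265} + 2464 \cdot \frac{1}{16} = - \frac{292}{265} + 154 = \frac{40518}{265}$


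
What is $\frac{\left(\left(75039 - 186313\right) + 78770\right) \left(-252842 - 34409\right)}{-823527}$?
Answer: $- \frac{9336806504}{823527} \approx -11338.0$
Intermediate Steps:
$\frac{\left(\left(75039 - 186313\right) + 78770\right) \left(-252842 - 34409\right)}{-823527} = \left(-111274 + 78770\right) \left(-287251\right) \left(- \frac{1}{823527}\right) = \left(-32504\right) \left(-287251\right) \left(- \frac{1}{823527}\right) = 9336806504 \left(- \frac{1}{823527}\right) = - \frac{9336806504}{823527}$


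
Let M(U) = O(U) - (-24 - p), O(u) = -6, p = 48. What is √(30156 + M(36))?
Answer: 3*√3358 ≈ 173.84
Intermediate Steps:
M(U) = 66 (M(U) = -6 - (-24 - 1*48) = -6 - (-24 - 48) = -6 - 1*(-72) = -6 + 72 = 66)
√(30156 + M(36)) = √(30156 + 66) = √30222 = 3*√3358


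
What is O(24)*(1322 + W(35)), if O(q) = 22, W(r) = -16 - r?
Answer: 27962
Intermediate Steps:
O(24)*(1322 + W(35)) = 22*(1322 + (-16 - 1*35)) = 22*(1322 + (-16 - 35)) = 22*(1322 - 51) = 22*1271 = 27962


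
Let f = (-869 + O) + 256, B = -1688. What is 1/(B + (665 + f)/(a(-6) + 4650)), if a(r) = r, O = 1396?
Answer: -1161/1959406 ≈ -0.00059253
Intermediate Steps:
f = 783 (f = (-869 + 1396) + 256 = 527 + 256 = 783)
1/(B + (665 + f)/(a(-6) + 4650)) = 1/(-1688 + (665 + 783)/(-6 + 4650)) = 1/(-1688 + 1448/4644) = 1/(-1688 + 1448*(1/4644)) = 1/(-1688 + 362/1161) = 1/(-1959406/1161) = -1161/1959406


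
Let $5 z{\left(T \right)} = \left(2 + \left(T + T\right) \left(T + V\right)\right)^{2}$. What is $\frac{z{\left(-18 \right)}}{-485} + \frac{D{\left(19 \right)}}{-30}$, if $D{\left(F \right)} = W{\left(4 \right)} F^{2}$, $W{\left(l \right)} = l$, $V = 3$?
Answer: $- \frac{1231462}{7275} \approx -169.27$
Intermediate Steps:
$z{\left(T \right)} = \frac{\left(2 + 2 T \left(3 + T\right)\right)^{2}}{5}$ ($z{\left(T \right)} = \frac{\left(2 + \left(T + T\right) \left(T + 3\right)\right)^{2}}{5} = \frac{\left(2 + 2 T \left(3 + T\right)\right)^{2}}{5}$)
$D{\left(F \right)} = 4 F^{2}$
$\frac{z{\left(-18 \right)}}{-485} + \frac{D{\left(19 \right)}}{-30} = \frac{\frac{4}{5} \left(1 + \left(-18\right)^{2} + 3 \left(-18\right)\right)^{2}}{-485} + \frac{4 \cdot 19^{2}}{-30} = \frac{4 \left(1 + 324 - 54\right)^{2}}{5} \left(- \frac{1}{485}\right) + 4 \cdot 361 \left(- \frac{1}{30}\right) = \frac{4 \cdot 271^{2}}{5} \left(- \frac{1}{485}\right) + 1444 \left(- \frac{1}{30}\right) = \frac{4}{5} \cdot 73441 \left(- \frac{1}{485}\right) - \frac{722}{15} = \frac{293764}{5} \left(- \frac{1}{485}\right) - \frac{722}{15} = - \frac{293764}{2425} - \frac{722}{15} = - \frac{1231462}{7275}$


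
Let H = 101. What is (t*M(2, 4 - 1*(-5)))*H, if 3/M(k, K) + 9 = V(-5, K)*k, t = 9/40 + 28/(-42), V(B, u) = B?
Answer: 5353/760 ≈ 7.0434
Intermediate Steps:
t = -53/120 (t = 9*(1/40) + 28*(-1/42) = 9/40 - ⅔ = -53/120 ≈ -0.44167)
M(k, K) = 3/(-9 - 5*k)
(t*M(2, 4 - 1*(-5)))*H = -53/(40*(-9 - 5*2))*101 = -53/(40*(-9 - 10))*101 = -53/(40*(-19))*101 = -53*(-1)/(40*19)*101 = -53/120*(-3/19)*101 = (53/760)*101 = 5353/760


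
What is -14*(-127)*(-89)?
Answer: -158242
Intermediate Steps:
-14*(-127)*(-89) = 1778*(-89) = -158242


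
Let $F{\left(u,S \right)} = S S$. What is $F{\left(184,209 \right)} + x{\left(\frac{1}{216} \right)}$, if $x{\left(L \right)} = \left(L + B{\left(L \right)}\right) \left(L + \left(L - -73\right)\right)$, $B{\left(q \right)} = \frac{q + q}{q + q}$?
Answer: $\frac{1020701413}{23328} \approx 43754.0$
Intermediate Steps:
$F{\left(u,S \right)} = S^{2}$
$B{\left(q \right)} = 1$ ($B{\left(q \right)} = \frac{2 q}{2 q} = 2 q \frac{1}{2 q} = 1$)
$x{\left(L \right)} = \left(1 + L\right) \left(73 + 2 L\right)$ ($x{\left(L \right)} = \left(L + 1\right) \left(L + \left(L - -73\right)\right) = \left(1 + L\right) \left(L + \left(L + 73\right)\right) = \left(1 + L\right) \left(L + \left(73 + L\right)\right) = \left(1 + L\right) \left(73 + 2 L\right)$)
$F{\left(184,209 \right)} + x{\left(\frac{1}{216} \right)} = 209^{2} + \left(73 + 2 \left(\frac{1}{216}\right)^{2} + \frac{75}{216}\right) = 43681 + \left(73 + \frac{2}{46656} + 75 \cdot \frac{1}{216}\right) = 43681 + \left(73 + 2 \cdot \frac{1}{46656} + \frac{25}{72}\right) = 43681 + \left(73 + \frac{1}{23328} + \frac{25}{72}\right) = 43681 + \frac{1711045}{23328} = \frac{1020701413}{23328}$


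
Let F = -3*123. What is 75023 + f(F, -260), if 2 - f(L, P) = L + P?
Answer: 75654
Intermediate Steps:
F = -369
f(L, P) = 2 - L - P (f(L, P) = 2 - (L + P) = 2 + (-L - P) = 2 - L - P)
75023 + f(F, -260) = 75023 + (2 - 1*(-369) - 1*(-260)) = 75023 + (2 + 369 + 260) = 75023 + 631 = 75654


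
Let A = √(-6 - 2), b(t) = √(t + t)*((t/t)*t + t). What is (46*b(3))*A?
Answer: 1104*I*√3 ≈ 1912.2*I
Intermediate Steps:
b(t) = 2*√2*t^(3/2) (b(t) = √(2*t)*(1*t + t) = (√2*√t)*(t + t) = (√2*√t)*(2*t) = 2*√2*t^(3/2))
A = 2*I*√2 (A = √(-8) = 2*I*√2 ≈ 2.8284*I)
(46*b(3))*A = (46*(2*√2*3^(3/2)))*(2*I*√2) = (46*(2*√2*(3*√3)))*(2*I*√2) = (46*(6*√6))*(2*I*√2) = (276*√6)*(2*I*√2) = 1104*I*√3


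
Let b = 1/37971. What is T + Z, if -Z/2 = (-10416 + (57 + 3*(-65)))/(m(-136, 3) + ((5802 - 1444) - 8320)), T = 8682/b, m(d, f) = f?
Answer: 1305140633790/3959 ≈ 3.2966e+8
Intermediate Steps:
b = 1/37971 ≈ 2.6336e-5
T = 329664222 (T = 8682/(1/37971) = 8682*37971 = 329664222)
Z = -21108/3959 (Z = -2*(-10416 + (57 + 3*(-65)))/(3 + ((5802 - 1444) - 8320)) = -2*(-10416 + (57 - 195))/(3 + (4358 - 8320)) = -2*(-10416 - 138)/(3 - 3962) = -(-21108)/(-3959) = -(-21108)*(-1)/3959 = -2*10554/3959 = -21108/3959 ≈ -5.3316)
T + Z = 329664222 - 21108/3959 = 1305140633790/3959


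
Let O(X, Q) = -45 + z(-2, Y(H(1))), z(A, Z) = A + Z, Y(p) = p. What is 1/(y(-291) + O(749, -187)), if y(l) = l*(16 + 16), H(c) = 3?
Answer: -1/9356 ≈ -0.00010688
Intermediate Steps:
y(l) = 32*l (y(l) = l*32 = 32*l)
O(X, Q) = -44 (O(X, Q) = -45 + (-2 + 3) = -45 + 1 = -44)
1/(y(-291) + O(749, -187)) = 1/(32*(-291) - 44) = 1/(-9312 - 44) = 1/(-9356) = -1/9356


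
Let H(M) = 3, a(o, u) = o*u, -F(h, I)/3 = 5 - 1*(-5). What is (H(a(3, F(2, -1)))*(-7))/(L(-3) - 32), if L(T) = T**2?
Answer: 21/23 ≈ 0.91304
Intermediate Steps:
F(h, I) = -30 (F(h, I) = -3*(5 - 1*(-5)) = -3*(5 + 5) = -3*10 = -30)
(H(a(3, F(2, -1)))*(-7))/(L(-3) - 32) = (3*(-7))/((-3)**2 - 32) = -21/(9 - 32) = -21/(-23) = -21*(-1/23) = 21/23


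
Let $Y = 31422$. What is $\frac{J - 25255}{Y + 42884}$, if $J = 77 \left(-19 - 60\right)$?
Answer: $- \frac{15669}{37153} \approx -0.42174$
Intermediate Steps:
$J = -6083$ ($J = 77 \left(-79\right) = -6083$)
$\frac{J - 25255}{Y + 42884} = \frac{-6083 - 25255}{31422 + 42884} = - \frac{31338}{74306} = \left(-31338\right) \frac{1}{74306} = - \frac{15669}{37153}$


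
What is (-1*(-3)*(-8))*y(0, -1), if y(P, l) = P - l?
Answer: -24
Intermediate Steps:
(-1*(-3)*(-8))*y(0, -1) = (-1*(-3)*(-8))*(0 - 1*(-1)) = (3*(-8))*(0 + 1) = -24*1 = -24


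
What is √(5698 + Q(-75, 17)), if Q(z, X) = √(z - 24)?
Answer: √(5698 + 3*I*√11) ≈ 75.485 + 0.0659*I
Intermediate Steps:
Q(z, X) = √(-24 + z)
√(5698 + Q(-75, 17)) = √(5698 + √(-24 - 75)) = √(5698 + √(-99)) = √(5698 + 3*I*√11)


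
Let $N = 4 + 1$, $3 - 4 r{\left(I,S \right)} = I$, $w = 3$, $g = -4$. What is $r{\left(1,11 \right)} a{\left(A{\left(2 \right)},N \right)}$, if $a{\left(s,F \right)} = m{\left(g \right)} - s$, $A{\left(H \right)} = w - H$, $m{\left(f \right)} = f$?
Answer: $- \frac{5}{2} \approx -2.5$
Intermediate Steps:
$r{\left(I,S \right)} = \frac{3}{4} - \frac{I}{4}$
$A{\left(H \right)} = 3 - H$
$N = 5$
$a{\left(s,F \right)} = -4 - s$
$r{\left(1,11 \right)} a{\left(A{\left(2 \right)},N \right)} = \left(\frac{3}{4} - \frac{1}{4}\right) \left(-4 - \left(3 - 2\right)\right) = \frac{-4 - 1}{2} = \frac{1}{2} \left(-5\right) = - \frac{5}{2}$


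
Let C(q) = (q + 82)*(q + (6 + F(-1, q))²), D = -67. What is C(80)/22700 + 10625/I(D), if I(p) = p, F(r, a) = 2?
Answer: -59906131/380225 ≈ -157.55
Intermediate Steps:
C(q) = (64 + q)*(82 + q) (C(q) = (q + 82)*(q + (6 + 2)²) = (82 + q)*(q + 8²) = (82 + q)*(q + 64) = (82 + q)*(64 + q) = (64 + q)*(82 + q))
C(80)/22700 + 10625/I(D) = (5248 + 80² + 146*80)/22700 + 10625/(-67) = (5248 + 6400 + 11680)*(1/22700) + 10625*(-1/67) = 23328*(1/22700) - 10625/67 = 5832/5675 - 10625/67 = -59906131/380225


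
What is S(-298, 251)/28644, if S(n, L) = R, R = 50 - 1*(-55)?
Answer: 5/1364 ≈ 0.0036657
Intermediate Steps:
R = 105 (R = 50 + 55 = 105)
S(n, L) = 105
S(-298, 251)/28644 = 105/28644 = 105*(1/28644) = 5/1364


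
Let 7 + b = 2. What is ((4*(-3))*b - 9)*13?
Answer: 663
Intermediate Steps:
b = -5 (b = -7 + 2 = -5)
((4*(-3))*b - 9)*13 = ((4*(-3))*(-5) - 9)*13 = (-12*(-5) - 9)*13 = (60 - 9)*13 = 51*13 = 663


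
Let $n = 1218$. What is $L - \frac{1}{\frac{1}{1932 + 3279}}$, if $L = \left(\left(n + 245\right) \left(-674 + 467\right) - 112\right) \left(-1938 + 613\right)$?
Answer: $401407514$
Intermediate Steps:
$L = 401412725$ ($L = \left(\left(1218 + 245\right) \left(-674 + 467\right) - 112\right) \left(-1938 + 613\right) = \left(1463 \left(-207\right) - 112\right) \left(-1325\right) = \left(-302841 - 112\right) \left(-1325\right) = \left(-302953\right) \left(-1325\right) = 401412725$)
$L - \frac{1}{\frac{1}{1932 + 3279}} = 401412725 - \frac{1}{\frac{1}{1932 + 3279}} = 401412725 - \frac{1}{\frac{1}{5211}} = 401412725 - 5211 = 401407514$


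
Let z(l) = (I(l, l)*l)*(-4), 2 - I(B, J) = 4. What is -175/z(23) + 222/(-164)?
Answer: -17387/7544 ≈ -2.3047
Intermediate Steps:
I(B, J) = -2 (I(B, J) = 2 - 1*4 = 2 - 4 = -2)
z(l) = 8*l (z(l) = -2*l*(-4) = 8*l)
-175/z(23) + 222/(-164) = -175/(8*23) + 222/(-164) = -175/184 + 222*(-1/164) = -175*1/184 - 111/82 = -175/184 - 111/82 = -17387/7544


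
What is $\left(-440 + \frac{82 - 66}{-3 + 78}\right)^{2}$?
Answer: $\frac{1087944256}{5625} \approx 1.9341 \cdot 10^{5}$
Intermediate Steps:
$\left(-440 + \frac{82 - 66}{-3 + 78}\right)^{2} = \left(-440 + \frac{82 - 66}{75}\right)^{2} = \left(-440 + 16 \cdot \frac{1}{75}\right)^{2} = \left(-440 + \frac{16}{75}\right)^{2} = \left(- \frac{32984}{75}\right)^{2} = \frac{1087944256}{5625}$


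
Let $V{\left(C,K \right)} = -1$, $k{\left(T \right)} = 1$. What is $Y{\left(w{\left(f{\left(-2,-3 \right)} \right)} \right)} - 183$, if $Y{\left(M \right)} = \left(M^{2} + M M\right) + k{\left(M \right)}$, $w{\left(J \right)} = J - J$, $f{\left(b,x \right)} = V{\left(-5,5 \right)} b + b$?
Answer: $-182$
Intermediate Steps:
$f{\left(b,x \right)} = 0$ ($f{\left(b,x \right)} = - b + b = 0$)
$w{\left(J \right)} = 0$
$Y{\left(M \right)} = 1 + 2 M^{2}$ ($Y{\left(M \right)} = \left(M^{2} + M M\right) + 1 = \left(M^{2} + M^{2}\right) + 1 = 2 M^{2} + 1 = 1 + 2 M^{2}$)
$Y{\left(w{\left(f{\left(-2,-3 \right)} \right)} \right)} - 183 = \left(1 + 2 \cdot 0^{2}\right) - 183 = \left(1 + 2 \cdot 0\right) - 183 = \left(1 + 0\right) - 183 = 1 - 183 = -182$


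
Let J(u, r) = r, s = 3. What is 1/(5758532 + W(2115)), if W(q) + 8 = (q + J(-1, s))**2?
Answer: 1/10244448 ≈ 9.7614e-8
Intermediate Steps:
W(q) = -8 + (3 + q)**2 (W(q) = -8 + (q + 3)**2 = -8 + (3 + q)**2)
1/(5758532 + W(2115)) = 1/(5758532 + (-8 + (3 + 2115)**2)) = 1/(5758532 + (-8 + 2118**2)) = 1/(5758532 + (-8 + 4485924)) = 1/(5758532 + 4485916) = 1/10244448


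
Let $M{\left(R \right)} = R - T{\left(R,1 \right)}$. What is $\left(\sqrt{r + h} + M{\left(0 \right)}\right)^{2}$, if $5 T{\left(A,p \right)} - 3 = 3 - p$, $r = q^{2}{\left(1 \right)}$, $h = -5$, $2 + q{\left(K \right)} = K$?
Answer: $\left(1 - 2 i\right)^{2} \approx -3.0 - 4.0 i$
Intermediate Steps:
$q{\left(K \right)} = -2 + K$
$r = 1$ ($r = \left(-2 + 1\right)^{2} = \left(-1\right)^{2} = 1$)
$T{\left(A,p \right)} = \frac{6}{5} - \frac{p}{5}$ ($T{\left(A,p \right)} = \frac{3}{5} + \frac{3 - p}{5} = \frac{3}{5} - \left(- \frac{3}{5} + \frac{p}{5}\right) = \frac{6}{5} - \frac{p}{5}$)
$M{\left(R \right)} = -1 + R$ ($M{\left(R \right)} = R - \left(\frac{6}{5} - \frac{1}{5}\right) = R - 1 = -1 + R$)
$\left(\sqrt{r + h} + M{\left(0 \right)}\right)^{2} = \left(\sqrt{1 - 5} + \left(-1 + 0\right)\right)^{2} = \left(\sqrt{-4} - 1\right)^{2} = \left(2 i - 1\right)^{2} = \left(-1 + 2 i\right)^{2}$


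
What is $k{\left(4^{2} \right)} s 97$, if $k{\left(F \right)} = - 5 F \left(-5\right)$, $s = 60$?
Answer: $2328000$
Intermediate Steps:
$k{\left(F \right)} = 25 F$
$k{\left(4^{2} \right)} s 97 = 25 \cdot 4^{2} \cdot 60 \cdot 97 = 25 \cdot 16 \cdot 60 \cdot 97 = 400 \cdot 60 \cdot 97 = 24000 \cdot 97 = 2328000$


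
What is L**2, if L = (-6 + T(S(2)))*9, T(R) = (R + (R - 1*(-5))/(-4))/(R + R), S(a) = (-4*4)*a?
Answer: 166797225/65536 ≈ 2545.1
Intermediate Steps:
S(a) = -16*a
T(R) = (-5/4 + 3*R/4)/(2*R) (T(R) = (R + (R + 5)*(-1/4))/((2*R)) = (R + (5 + R)*(-1/4))*(1/(2*R)) = (R + (-5/4 - R/4))*(1/(2*R)) = (-5/4 + 3*R/4)*(1/(2*R)) = (-5/4 + 3*R/4)/(2*R))
L = -12915/256 (L = (-6 + (-5 + 3*(-16*2))/(8*((-16*2))))*9 = (-6 + (1/8)*(-5 + 3*(-32))/(-32))*9 = (-6 + (1/8)*(-1/32)*(-5 - 96))*9 = (-6 + (1/8)*(-1/32)*(-101))*9 = (-6 + 101/256)*9 = -1435/256*9 = -12915/256 ≈ -50.449)
L**2 = (-12915/256)**2 = 166797225/65536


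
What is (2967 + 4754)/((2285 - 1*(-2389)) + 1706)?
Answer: 7721/6380 ≈ 1.2102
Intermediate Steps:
(2967 + 4754)/((2285 - 1*(-2389)) + 1706) = 7721/((2285 + 2389) + 1706) = 7721/(4674 + 1706) = 7721/6380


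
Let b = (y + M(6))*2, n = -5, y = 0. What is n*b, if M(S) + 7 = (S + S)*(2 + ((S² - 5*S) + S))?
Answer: -1610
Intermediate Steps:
M(S) = -7 + 2*S*(2 + S² - 4*S) (M(S) = -7 + (S + S)*(2 + ((S² - 5*S) + S)) = -7 + (2*S)*(2 + (S² - 4*S)) = -7 + (2*S)*(2 + S² - 4*S) = -7 + 2*S*(2 + S² - 4*S))
b = 322 (b = (0 + (-7 - 8*6² + 2*6³ + 4*6))*2 = (0 + (-7 - 8*36 + 2*216 + 24))*2 = (0 + (-7 - 288 + 432 + 24))*2 = (0 + 161)*2 = 161*2 = 322)
n*b = -5*322 = -1610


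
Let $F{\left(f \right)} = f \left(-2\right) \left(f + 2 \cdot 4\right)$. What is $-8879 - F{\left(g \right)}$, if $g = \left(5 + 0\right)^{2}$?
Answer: $-7229$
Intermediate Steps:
$g = 25$ ($g = 5^{2} = 25$)
$F{\left(f \right)} = - 2 f \left(8 + f\right)$ ($F{\left(f \right)} = - 2 f \left(f + 8\right) = - 2 f \left(8 + f\right)$)
$-8879 - F{\left(g \right)} = -8879 - \left(-2\right) 25 \left(8 + 25\right) = -8879 - \left(-2\right) 25 \cdot 33 = -8879 - -1650 = -8879 + 1650 = -7229$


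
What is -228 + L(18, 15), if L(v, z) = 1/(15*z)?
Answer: -51299/225 ≈ -228.00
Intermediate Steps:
L(v, z) = 1/(15*z)
-228 + L(18, 15) = -228 + (1/15)/15 = -228 + (1/15)*(1/15) = -228 + 1/225 = -51299/225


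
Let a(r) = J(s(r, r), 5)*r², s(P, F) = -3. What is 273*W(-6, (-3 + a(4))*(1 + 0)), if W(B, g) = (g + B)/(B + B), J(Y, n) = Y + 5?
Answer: -2093/4 ≈ -523.25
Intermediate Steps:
J(Y, n) = 5 + Y
a(r) = 2*r² (a(r) = (5 - 3)*r² = 2*r²)
W(B, g) = (B + g)/(2*B) (W(B, g) = (B + g)/((2*B)) = (B + g)*(1/(2*B)) = (B + g)/(2*B))
273*W(-6, (-3 + a(4))*(1 + 0)) = 273*((½)*(-6 + (-3 + 2*4²)*(1 + 0))/(-6)) = 273*((½)*(-⅙)*(-6 + (-3 + 2*16)*1)) = 273*((½)*(-⅙)*(-6 + (-3 + 32)*1)) = 273*((½)*(-⅙)*(-6 + 29*1)) = 273*((½)*(-⅙)*(-6 + 29)) = 273*((½)*(-⅙)*23) = 273*(-23/12) = -2093/4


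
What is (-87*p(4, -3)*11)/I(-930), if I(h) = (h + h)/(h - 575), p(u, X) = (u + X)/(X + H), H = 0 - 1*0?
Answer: 96019/372 ≈ 258.12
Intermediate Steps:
H = 0 (H = 0 + 0 = 0)
p(u, X) = (X + u)/X (p(u, X) = (u + X)/(X + 0) = (X + u)/X)
I(h) = 2*h/(-575 + h) (I(h) = (2*h)/(-575 + h) = 2*h/(-575 + h))
(-87*p(4, -3)*11)/I(-930) = (-87*(-3 + 4)/(-3)*11)/((2*(-930)/(-575 - 930))) = (-(-29)*11)/((2*(-930)/(-1505))) = (-87*(-⅓)*11)/((2*(-930)*(-1/1505))) = (29*11)/(372/301) = 319*(301/372) = 96019/372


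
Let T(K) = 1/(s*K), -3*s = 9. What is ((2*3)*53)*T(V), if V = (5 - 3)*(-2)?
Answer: 53/2 ≈ 26.500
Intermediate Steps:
s = -3 (s = -⅓*9 = -3)
V = -4 (V = 2*(-2) = -4)
T(K) = -1/(3*K) (T(K) = 1/(-3*K) = -1/(3*K))
((2*3)*53)*T(V) = ((2*3)*53)*(-⅓/(-4)) = (6*53)*(-⅓*(-¼)) = 318*(1/12) = 53/2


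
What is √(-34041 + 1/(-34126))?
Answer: I*√39643599757042/34126 ≈ 184.5*I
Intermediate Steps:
√(-34041 + 1/(-34126)) = √(-34041 - 1/34126) = √(-1161683167/34126) = I*√39643599757042/34126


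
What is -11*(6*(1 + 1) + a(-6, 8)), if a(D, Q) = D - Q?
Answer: 22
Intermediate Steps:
-11*(6*(1 + 1) + a(-6, 8)) = -11*(6*(1 + 1) + (-6 - 1*8)) = -11*(6*2 + (-6 - 8)) = -11*(12 - 14) = -11*(-2) = 22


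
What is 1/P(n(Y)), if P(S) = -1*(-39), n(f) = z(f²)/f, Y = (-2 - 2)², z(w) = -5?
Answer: 1/39 ≈ 0.025641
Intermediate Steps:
Y = 16 (Y = (-4)² = 16)
n(f) = -5/f
P(S) = 39
1/P(n(Y)) = 1/39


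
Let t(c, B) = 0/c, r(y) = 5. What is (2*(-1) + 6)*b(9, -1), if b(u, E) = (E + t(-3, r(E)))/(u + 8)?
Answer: -4/17 ≈ -0.23529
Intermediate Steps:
t(c, B) = 0
b(u, E) = E/(8 + u) (b(u, E) = (E + 0)/(u + 8) = E/(8 + u))
(2*(-1) + 6)*b(9, -1) = (2*(-1) + 6)*(-1/(8 + 9)) = (-2 + 6)*(-1/17) = 4*(-1*1/17) = 4*(-1/17) = -4/17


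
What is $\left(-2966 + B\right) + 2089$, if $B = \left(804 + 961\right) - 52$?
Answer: $836$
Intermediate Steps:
$B = 1713$ ($B = 1765 - 52 = 1713$)
$\left(-2966 + B\right) + 2089 = \left(-2966 + 1713\right) + 2089 = -1253 + 2089 = 836$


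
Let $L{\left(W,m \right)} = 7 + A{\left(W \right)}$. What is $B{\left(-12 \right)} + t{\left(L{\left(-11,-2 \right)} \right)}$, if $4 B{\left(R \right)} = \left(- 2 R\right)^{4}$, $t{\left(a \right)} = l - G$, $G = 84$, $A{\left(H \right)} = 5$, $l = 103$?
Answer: $82963$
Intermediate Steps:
$L{\left(W,m \right)} = 12$ ($L{\left(W,m \right)} = 7 + 5 = 12$)
$t{\left(a \right)} = 19$ ($t{\left(a \right)} = 103 - 84 = 19$)
$B{\left(R \right)} = 4 R^{4}$ ($B{\left(R \right)} = \frac{\left(- 2 R\right)^{4}}{4} = \frac{16 R^{4}}{4} = 4 R^{4}$)
$B{\left(-12 \right)} + t{\left(L{\left(-11,-2 \right)} \right)} = 4 \left(-12\right)^{4} + 19 = 4 \cdot 20736 + 19 = 82944 + 19 = 82963$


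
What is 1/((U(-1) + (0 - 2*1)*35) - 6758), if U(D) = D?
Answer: -1/6829 ≈ -0.00014643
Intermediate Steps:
1/((U(-1) + (0 - 2*1)*35) - 6758) = 1/((-1 + (0 - 2*1)*35) - 6758) = 1/((-1 + (0 - 2)*35) - 6758) = 1/((-1 - 2*35) - 6758) = 1/((-1 - 70) - 6758) = 1/(-71 - 6758) = 1/(-6829) = -1/6829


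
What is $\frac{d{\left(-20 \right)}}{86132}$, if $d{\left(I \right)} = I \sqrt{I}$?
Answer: $- \frac{10 i \sqrt{5}}{21533} \approx - 0.0010384 i$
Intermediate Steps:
$d{\left(I \right)} = I^{\frac{3}{2}}$
$\frac{d{\left(-20 \right)}}{86132} = \frac{\left(-20\right)^{\frac{3}{2}}}{86132} = - 40 i \sqrt{5} \cdot \frac{1}{86132} = - \frac{10 i \sqrt{5}}{21533}$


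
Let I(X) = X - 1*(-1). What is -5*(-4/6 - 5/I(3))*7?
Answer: 805/12 ≈ 67.083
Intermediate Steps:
I(X) = 1 + X (I(X) = X + 1 = 1 + X)
-5*(-4/6 - 5/I(3))*7 = -5*(-4/6 - 5/(1 + 3))*7 = -5*(-4*⅙ - 5/4)*7 = -5*(-⅔ - 5*¼)*7 = -5*(-⅔ - 5/4)*7 = -5*(-23/12)*7 = (115/12)*7 = 805/12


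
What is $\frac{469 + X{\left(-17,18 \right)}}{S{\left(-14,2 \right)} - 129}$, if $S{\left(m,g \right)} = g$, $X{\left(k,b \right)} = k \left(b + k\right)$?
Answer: $- \frac{452}{127} \approx -3.5591$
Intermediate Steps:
$\frac{469 + X{\left(-17,18 \right)}}{S{\left(-14,2 \right)} - 129} = \frac{469 - 17 \left(18 - 17\right)}{2 - 129} = \frac{469 - 17}{-127} = \left(469 - 17\right) \left(- \frac{1}{127}\right) = 452 \left(- \frac{1}{127}\right) = - \frac{452}{127}$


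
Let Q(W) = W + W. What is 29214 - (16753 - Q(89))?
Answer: 12639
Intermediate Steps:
Q(W) = 2*W
29214 - (16753 - Q(89)) = 29214 - (16753 - 2*89) = 29214 - (16753 - 1*178) = 29214 - (16753 - 178) = 29214 - 1*16575 = 29214 - 16575 = 12639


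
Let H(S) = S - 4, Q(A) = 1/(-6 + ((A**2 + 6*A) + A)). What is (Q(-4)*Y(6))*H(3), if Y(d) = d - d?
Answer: 0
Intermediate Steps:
Q(A) = 1/(-6 + A**2 + 7*A) (Q(A) = 1/(-6 + (A**2 + 7*A)) = 1/(-6 + A**2 + 7*A))
H(S) = -4 + S
Y(d) = 0
(Q(-4)*Y(6))*H(3) = (0/(-6 + (-4)**2 + 7*(-4)))*(-4 + 3) = (0/(-6 + 16 - 28))*(-1) = (0/(-18))*(-1) = -1/18*0*(-1) = 0*(-1) = 0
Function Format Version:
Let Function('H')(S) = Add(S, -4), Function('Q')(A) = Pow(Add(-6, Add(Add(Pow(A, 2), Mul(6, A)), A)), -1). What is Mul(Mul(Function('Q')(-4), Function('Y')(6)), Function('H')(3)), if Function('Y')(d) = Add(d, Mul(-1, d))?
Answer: 0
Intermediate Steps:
Function('Q')(A) = Pow(Add(-6, Pow(A, 2), Mul(7, A)), -1) (Function('Q')(A) = Pow(Add(-6, Add(Pow(A, 2), Mul(7, A))), -1) = Pow(Add(-6, Pow(A, 2), Mul(7, A)), -1))
Function('H')(S) = Add(-4, S)
Function('Y')(d) = 0
Mul(Mul(Function('Q')(-4), Function('Y')(6)), Function('H')(3)) = Mul(Mul(Pow(Add(-6, Pow(-4, 2), Mul(7, -4)), -1), 0), Add(-4, 3)) = Mul(Mul(Pow(Add(-6, 16, -28), -1), 0), -1) = Mul(Mul(Pow(-18, -1), 0), -1) = Mul(Mul(Rational(-1, 18), 0), -1) = Mul(0, -1) = 0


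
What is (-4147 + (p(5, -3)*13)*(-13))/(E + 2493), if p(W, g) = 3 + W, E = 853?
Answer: -5499/3346 ≈ -1.6435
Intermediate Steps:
(-4147 + (p(5, -3)*13)*(-13))/(E + 2493) = (-4147 + ((3 + 5)*13)*(-13))/(853 + 2493) = (-4147 + (8*13)*(-13))/3346 = (-4147 + 104*(-13))*(1/3346) = (-4147 - 1352)*(1/3346) = -5499*1/3346 = -5499/3346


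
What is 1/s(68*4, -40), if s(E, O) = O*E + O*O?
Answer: -1/9280 ≈ -0.00010776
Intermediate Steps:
s(E, O) = O**2 + E*O (s(E, O) = E*O + O**2 = O**2 + E*O)
1/s(68*4, -40) = 1/(-40*(68*4 - 40)) = 1/(-40*(272 - 40)) = 1/(-40*232) = 1/(-9280) = -1/9280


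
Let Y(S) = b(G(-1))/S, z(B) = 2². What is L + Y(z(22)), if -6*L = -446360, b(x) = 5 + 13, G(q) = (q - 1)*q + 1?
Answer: 446387/6 ≈ 74398.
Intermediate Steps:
G(q) = 1 + q*(-1 + q) (G(q) = (-1 + q)*q + 1 = q*(-1 + q) + 1 = 1 + q*(-1 + q))
b(x) = 18
L = 223180/3 (L = -⅙*(-446360) = 223180/3 ≈ 74393.)
z(B) = 4
Y(S) = 18/S
L + Y(z(22)) = 223180/3 + 18/4 = 223180/3 + 18*(¼) = 223180/3 + 9/2 = 446387/6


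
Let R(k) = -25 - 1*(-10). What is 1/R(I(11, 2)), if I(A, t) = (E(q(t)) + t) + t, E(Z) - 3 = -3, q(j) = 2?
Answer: -1/15 ≈ -0.066667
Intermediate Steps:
E(Z) = 0 (E(Z) = 3 - 3 = 0)
I(A, t) = 2*t (I(A, t) = (0 + t) + t = t + t = 2*t)
R(k) = -15 (R(k) = -25 + 10 = -15)
1/R(I(11, 2)) = 1/(-15) = -1/15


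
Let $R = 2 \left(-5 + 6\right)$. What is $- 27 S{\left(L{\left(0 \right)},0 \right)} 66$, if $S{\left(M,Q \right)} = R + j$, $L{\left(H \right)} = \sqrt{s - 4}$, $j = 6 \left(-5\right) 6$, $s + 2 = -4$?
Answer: $317196$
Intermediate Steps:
$s = -6$ ($s = -2 - 4 = -6$)
$R = 2$ ($R = 2 \cdot 1 = 2$)
$j = -180$ ($j = \left(-30\right) 6 = -180$)
$L{\left(H \right)} = i \sqrt{10}$ ($L{\left(H \right)} = \sqrt{-6 - 4} = \sqrt{-10} = i \sqrt{10}$)
$S{\left(M,Q \right)} = -178$ ($S{\left(M,Q \right)} = 2 - 180 = -178$)
$- 27 S{\left(L{\left(0 \right)},0 \right)} 66 = \left(-27\right) \left(-178\right) 66 = 4806 \cdot 66 = 317196$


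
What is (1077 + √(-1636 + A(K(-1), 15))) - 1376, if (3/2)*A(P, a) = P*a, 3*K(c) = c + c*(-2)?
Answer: -299 + I*√14694/3 ≈ -299.0 + 40.406*I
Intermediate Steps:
K(c) = -c/3 (K(c) = (c + c*(-2))/3 = (c - 2*c)/3 = (-c)/3 = -c/3)
A(P, a) = 2*P*a/3 (A(P, a) = 2*(P*a)/3 = 2*P*a/3)
(1077 + √(-1636 + A(K(-1), 15))) - 1376 = (1077 + √(-1636 + (⅔)*(-⅓*(-1))*15)) - 1376 = (1077 + √(-1636 + (⅔)*(⅓)*15)) - 1376 = (1077 + √(-1636 + 10/3)) - 1376 = (1077 + √(-4898/3)) - 1376 = (1077 + I*√14694/3) - 1376 = -299 + I*√14694/3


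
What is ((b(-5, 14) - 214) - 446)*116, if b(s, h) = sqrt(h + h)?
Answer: -76560 + 232*sqrt(7) ≈ -75946.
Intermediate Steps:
b(s, h) = sqrt(2)*sqrt(h) (b(s, h) = sqrt(2*h) = sqrt(2)*sqrt(h))
((b(-5, 14) - 214) - 446)*116 = ((sqrt(2)*sqrt(14) - 214) - 446)*116 = ((2*sqrt(7) - 214) - 446)*116 = ((-214 + 2*sqrt(7)) - 446)*116 = (-660 + 2*sqrt(7))*116 = -76560 + 232*sqrt(7)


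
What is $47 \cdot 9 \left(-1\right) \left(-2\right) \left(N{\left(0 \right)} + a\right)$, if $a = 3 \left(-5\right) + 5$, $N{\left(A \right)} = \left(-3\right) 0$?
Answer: $-8460$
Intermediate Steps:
$N{\left(A \right)} = 0$
$a = -10$ ($a = -15 + 5 = -10$)
$47 \cdot 9 \left(-1\right) \left(-2\right) \left(N{\left(0 \right)} + a\right) = 47 \cdot 9 \left(-1\right) \left(-2\right) \left(0 - 10\right) = 423 \cdot 2 \left(-10\right) = 423 \left(-20\right) = -8460$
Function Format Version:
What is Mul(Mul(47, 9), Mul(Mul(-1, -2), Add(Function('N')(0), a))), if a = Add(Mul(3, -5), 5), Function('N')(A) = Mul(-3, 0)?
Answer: -8460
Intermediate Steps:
Function('N')(A) = 0
a = -10 (a = Add(-15, 5) = -10)
Mul(Mul(47, 9), Mul(Mul(-1, -2), Add(Function('N')(0), a))) = Mul(Mul(47, 9), Mul(Mul(-1, -2), Add(0, -10))) = Mul(423, Mul(2, -10)) = Mul(423, -20) = -8460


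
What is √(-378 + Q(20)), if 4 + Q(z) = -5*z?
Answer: I*√482 ≈ 21.954*I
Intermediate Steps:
Q(z) = -4 - 5*z
√(-378 + Q(20)) = √(-378 + (-4 - 5*20)) = √(-378 + (-4 - 100)) = √(-378 - 104) = √(-482) = I*√482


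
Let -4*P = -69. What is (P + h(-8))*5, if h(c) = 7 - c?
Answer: 645/4 ≈ 161.25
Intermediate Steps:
P = 69/4 (P = -1/4*(-69) = 69/4 ≈ 17.250)
(P + h(-8))*5 = (69/4 + (7 - 1*(-8)))*5 = (69/4 + (7 + 8))*5 = (69/4 + 15)*5 = (129/4)*5 = 645/4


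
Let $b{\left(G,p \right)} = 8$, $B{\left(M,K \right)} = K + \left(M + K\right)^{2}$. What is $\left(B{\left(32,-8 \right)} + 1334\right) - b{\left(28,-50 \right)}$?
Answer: $1894$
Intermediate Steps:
$B{\left(M,K \right)} = K + \left(K + M\right)^{2}$
$\left(B{\left(32,-8 \right)} + 1334\right) - b{\left(28,-50 \right)} = \left(\left(-8 + \left(-8 + 32\right)^{2}\right) + 1334\right) - 8 = \left(\left(-8 + 24^{2}\right) + 1334\right) - 8 = \left(\left(-8 + 576\right) + 1334\right) - 8 = \left(568 + 1334\right) - 8 = 1902 - 8 = 1894$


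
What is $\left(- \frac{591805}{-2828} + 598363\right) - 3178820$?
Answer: $- \frac{7296940591}{2828} \approx -2.5802 \cdot 10^{6}$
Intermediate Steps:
$\left(- \frac{591805}{-2828} + 598363\right) - 3178820 = \left(\left(-591805\right) \left(- \frac{1}{2828}\right) + 598363\right) - 3178820 = \left(\frac{591805}{2828} + 598363\right) - 3178820 = \frac{1692762369}{2828} - 3178820 = - \frac{7296940591}{2828}$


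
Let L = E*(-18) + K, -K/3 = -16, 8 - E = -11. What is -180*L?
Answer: 52920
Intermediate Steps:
E = 19 (E = 8 - 1*(-11) = 8 + 11 = 19)
K = 48 (K = -3*(-16) = 48)
L = -294 (L = 19*(-18) + 48 = -342 + 48 = -294)
-180*L = -180*(-294) = 52920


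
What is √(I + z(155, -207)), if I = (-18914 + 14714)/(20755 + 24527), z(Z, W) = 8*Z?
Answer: 2*√17655414065/7547 ≈ 35.212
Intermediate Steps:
I = -700/7547 (I = -4200/45282 = -4200*1/45282 = -700/7547 ≈ -0.092752)
√(I + z(155, -207)) = √(-700/7547 + 8*155) = √(-700/7547 + 1240) = √(9357580/7547) = 2*√17655414065/7547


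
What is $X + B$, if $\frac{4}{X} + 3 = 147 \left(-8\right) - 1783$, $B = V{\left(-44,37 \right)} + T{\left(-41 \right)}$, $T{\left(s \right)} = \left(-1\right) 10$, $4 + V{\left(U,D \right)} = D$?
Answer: $\frac{34061}{1481} \approx 22.999$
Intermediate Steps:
$V{\left(U,D \right)} = -4 + D$
$T{\left(s \right)} = -10$
$B = 23$ ($B = \left(-4 + 37\right) - 10 = 33 - 10 = 23$)
$X = - \frac{2}{1481}$ ($X = \frac{4}{-3 + \left(147 \left(-8\right) - 1783\right)} = \frac{4}{-3 - 2959} = \frac{4}{-2962} = 4 \left(- \frac{1}{2962}\right) = - \frac{2}{1481} \approx -0.0013504$)
$X + B = - \frac{2}{1481} + 23 = \frac{34061}{1481}$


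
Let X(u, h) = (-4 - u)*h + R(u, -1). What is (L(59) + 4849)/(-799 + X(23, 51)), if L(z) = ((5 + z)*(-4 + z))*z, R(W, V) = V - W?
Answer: -212529/2200 ≈ -96.604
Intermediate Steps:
X(u, h) = -1 - u + h*(-4 - u) (X(u, h) = (-4 - u)*h + (-1 - u) = h*(-4 - u) + (-1 - u) = -1 - u + h*(-4 - u))
L(z) = z*(-4 + z)*(5 + z) (L(z) = ((-4 + z)*(5 + z))*z = z*(-4 + z)*(5 + z))
(L(59) + 4849)/(-799 + X(23, 51)) = (59*(-20 + 59 + 59**2) + 4849)/(-799 + (-1 - 1*23 - 4*51 - 1*51*23)) = (59*(-20 + 59 + 3481) + 4849)/(-799 + (-1 - 23 - 204 - 1173)) = (59*3520 + 4849)/(-799 - 1401) = (207680 + 4849)/(-2200) = 212529*(-1/2200) = -212529/2200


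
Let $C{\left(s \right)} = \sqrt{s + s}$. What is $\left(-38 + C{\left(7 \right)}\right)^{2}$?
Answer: $\left(38 - \sqrt{14}\right)^{2} \approx 1173.6$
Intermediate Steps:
$C{\left(s \right)} = \sqrt{2} \sqrt{s}$ ($C{\left(s \right)} = \sqrt{2 s} = \sqrt{2} \sqrt{s}$)
$\left(-38 + C{\left(7 \right)}\right)^{2} = \left(-38 + \sqrt{2} \sqrt{7}\right)^{2} = \left(-38 + \sqrt{14}\right)^{2}$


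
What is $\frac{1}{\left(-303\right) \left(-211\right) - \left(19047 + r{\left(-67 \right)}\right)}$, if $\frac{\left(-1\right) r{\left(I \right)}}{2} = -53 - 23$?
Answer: $\frac{1}{44734} \approx 2.2354 \cdot 10^{-5}$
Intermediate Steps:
$r{\left(I \right)} = 152$ ($r{\left(I \right)} = - 2 \left(-53 - 23\right) = \left(-2\right) \left(-76\right) = 152$)
$\frac{1}{\left(-303\right) \left(-211\right) - \left(19047 + r{\left(-67 \right)}\right)} = \frac{1}{\left(-303\right) \left(-211\right) - 19199} = \frac{1}{63933 - 19199} = \frac{1}{44734}$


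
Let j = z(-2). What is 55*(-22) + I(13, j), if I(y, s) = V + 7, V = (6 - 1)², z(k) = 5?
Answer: -1178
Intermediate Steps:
V = 25 (V = 5² = 25)
j = 5
I(y, s) = 32 (I(y, s) = 25 + 7 = 32)
55*(-22) + I(13, j) = 55*(-22) + 32 = -1210 + 32 = -1178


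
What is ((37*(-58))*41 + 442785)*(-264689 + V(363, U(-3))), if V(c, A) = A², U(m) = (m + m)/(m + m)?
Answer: -93911037712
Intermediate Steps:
U(m) = 1 (U(m) = (2*m)/((2*m)) = (2*m)*(1/(2*m)) = 1)
((37*(-58))*41 + 442785)*(-264689 + V(363, U(-3))) = ((37*(-58))*41 + 442785)*(-264689 + 1²) = (-2146*41 + 442785)*(-264689 + 1) = (-87986 + 442785)*(-264688) = 354799*(-264688) = -93911037712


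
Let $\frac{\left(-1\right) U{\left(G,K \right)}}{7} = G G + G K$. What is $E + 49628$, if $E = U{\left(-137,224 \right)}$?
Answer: $133061$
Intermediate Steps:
$U{\left(G,K \right)} = - 7 G^{2} - 7 G K$ ($U{\left(G,K \right)} = - 7 \left(G G + G K\right) = - 7 \left(G^{2} + G K\right) = - 7 G^{2} - 7 G K$)
$E = 83433$ ($E = \left(-7\right) \left(-137\right) \left(-137 + 224\right) = \left(-7\right) \left(-137\right) 87 = 83433$)
$E + 49628 = 83433 + 49628 = 133061$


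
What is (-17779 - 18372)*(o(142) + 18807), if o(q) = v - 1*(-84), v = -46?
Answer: -681265595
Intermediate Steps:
o(q) = 38 (o(q) = -46 - 1*(-84) = -46 + 84 = 38)
(-17779 - 18372)*(o(142) + 18807) = (-17779 - 18372)*(38 + 18807) = -36151*18845 = -681265595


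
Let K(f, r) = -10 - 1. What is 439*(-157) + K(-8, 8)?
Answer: -68934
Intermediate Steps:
K(f, r) = -11
439*(-157) + K(-8, 8) = 439*(-157) - 11 = -68923 - 11 = -68934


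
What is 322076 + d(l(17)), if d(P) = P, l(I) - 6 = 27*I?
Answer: 322541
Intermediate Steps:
l(I) = 6 + 27*I
322076 + d(l(17)) = 322076 + (6 + 27*17) = 322076 + (6 + 459) = 322076 + 465 = 322541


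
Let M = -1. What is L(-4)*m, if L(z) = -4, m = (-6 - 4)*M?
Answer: -40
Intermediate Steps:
m = 10 (m = (-6 - 4)*(-1) = -10*(-1) = 10)
L(-4)*m = -4*10 = -40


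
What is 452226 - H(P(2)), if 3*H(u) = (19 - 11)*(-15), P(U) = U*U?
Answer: 452266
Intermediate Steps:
P(U) = U**2
H(u) = -40 (H(u) = ((19 - 11)*(-15))/3 = (8*(-15))/3 = (1/3)*(-120) = -40)
452226 - H(P(2)) = 452226 - 1*(-40) = 452226 + 40 = 452266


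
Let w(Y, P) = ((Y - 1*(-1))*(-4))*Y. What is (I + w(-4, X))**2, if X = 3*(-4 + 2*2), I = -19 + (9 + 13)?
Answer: 2025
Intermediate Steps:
I = 3 (I = -19 + 22 = 3)
X = 0 (X = 3*(-4 + 4) = 3*0 = 0)
w(Y, P) = Y*(-4 - 4*Y) (w(Y, P) = ((Y + 1)*(-4))*Y = ((1 + Y)*(-4))*Y = (-4 - 4*Y)*Y = Y*(-4 - 4*Y))
(I + w(-4, X))**2 = (3 - 4*(-4)*(1 - 4))**2 = (3 - 4*(-4)*(-3))**2 = (3 - 48)**2 = (-45)**2 = 2025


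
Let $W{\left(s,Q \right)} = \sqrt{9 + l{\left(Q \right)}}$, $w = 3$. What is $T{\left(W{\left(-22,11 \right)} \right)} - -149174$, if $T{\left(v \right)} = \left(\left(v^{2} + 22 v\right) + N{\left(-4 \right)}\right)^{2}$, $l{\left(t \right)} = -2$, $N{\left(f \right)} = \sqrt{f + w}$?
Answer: $149174 + \left(7 + i + 22 \sqrt{7}\right)^{2} \approx 1.5343 \cdot 10^{5} + 130.41 i$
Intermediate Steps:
$N{\left(f \right)} = \sqrt{3 + f}$ ($N{\left(f \right)} = \sqrt{f + 3} = \sqrt{3 + f}$)
$W{\left(s,Q \right)} = \sqrt{7}$ ($W{\left(s,Q \right)} = \sqrt{9 - 2} = \sqrt{7}$)
$T{\left(v \right)} = \left(i + v^{2} + 22 v\right)^{2}$ ($T{\left(v \right)} = \left(\left(v^{2} + 22 v\right) + \sqrt{3 - 4}\right)^{2} = \left(\left(v^{2} + 22 v\right) + \sqrt{-1}\right)^{2} = \left(\left(v^{2} + 22 v\right) + i\right)^{2} = \left(i + v^{2} + 22 v\right)^{2}$)
$T{\left(W{\left(-22,11 \right)} \right)} - -149174 = \left(i + \left(\sqrt{7}\right)^{2} + 22 \sqrt{7}\right)^{2} - -149174 = \left(i + 7 + 22 \sqrt{7}\right)^{2} + 149174 = \left(7 + i + 22 \sqrt{7}\right)^{2} + 149174 = 149174 + \left(7 + i + 22 \sqrt{7}\right)^{2}$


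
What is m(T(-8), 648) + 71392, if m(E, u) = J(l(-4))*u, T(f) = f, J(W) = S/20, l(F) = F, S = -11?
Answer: 355178/5 ≈ 71036.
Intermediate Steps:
J(W) = -11/20
m(E, u) = -11*u/20
m(T(-8), 648) + 71392 = -11/20*648 + 71392 = -1782/5 + 71392 = 355178/5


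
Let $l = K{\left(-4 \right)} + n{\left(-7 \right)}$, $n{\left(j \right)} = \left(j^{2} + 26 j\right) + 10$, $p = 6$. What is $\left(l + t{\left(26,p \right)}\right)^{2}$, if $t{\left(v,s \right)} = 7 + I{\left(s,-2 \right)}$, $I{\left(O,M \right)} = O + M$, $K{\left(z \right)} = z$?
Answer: $13456$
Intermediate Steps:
$I{\left(O,M \right)} = M + O$
$t{\left(v,s \right)} = 5 + s$ ($t{\left(v,s \right)} = 7 + \left(-2 + s\right) = 5 + s$)
$n{\left(j \right)} = 10 + j^{2} + 26 j$
$l = -127$ ($l = -4 + \left(10 + \left(-7\right)^{2} + 26 \left(-7\right)\right) = -4 + \left(10 + 49 - 182\right) = -4 - 123 = -127$)
$\left(l + t{\left(26,p \right)}\right)^{2} = \left(-127 + \left(5 + 6\right)\right)^{2} = \left(-127 + 11\right)^{2} = \left(-116\right)^{2} = 13456$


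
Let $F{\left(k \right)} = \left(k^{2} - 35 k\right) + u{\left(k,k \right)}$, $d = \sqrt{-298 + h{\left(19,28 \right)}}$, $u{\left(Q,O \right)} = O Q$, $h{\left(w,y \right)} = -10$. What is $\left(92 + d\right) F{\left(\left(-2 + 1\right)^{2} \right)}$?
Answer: $-3036 - 66 i \sqrt{77} \approx -3036.0 - 579.15 i$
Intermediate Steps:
$d = 2 i \sqrt{77}$ ($d = \sqrt{-298 - 10} = \sqrt{-308} = 2 i \sqrt{77} \approx 17.55 i$)
$F{\left(k \right)} = - 35 k + 2 k^{2}$ ($F{\left(k \right)} = \left(k^{2} - 35 k\right) + k k = \left(k^{2} - 35 k\right) + k^{2} = - 35 k + 2 k^{2}$)
$\left(92 + d\right) F{\left(\left(-2 + 1\right)^{2} \right)} = \left(92 + 2 i \sqrt{77}\right) \left(-2 + 1\right)^{2} \left(-35 + 2 \left(-2 + 1\right)^{2}\right) = \left(92 + 2 i \sqrt{77}\right) \left(-1\right)^{2} \left(-35 + 2 \left(-1\right)^{2}\right) = \left(92 + 2 i \sqrt{77}\right) 1 \left(-35 + 2 \cdot 1\right) = \left(92 + 2 i \sqrt{77}\right) 1 \left(-35 + 2\right) = \left(92 + 2 i \sqrt{77}\right) 1 \left(-33\right) = \left(92 + 2 i \sqrt{77}\right) \left(-33\right) = -3036 - 66 i \sqrt{77}$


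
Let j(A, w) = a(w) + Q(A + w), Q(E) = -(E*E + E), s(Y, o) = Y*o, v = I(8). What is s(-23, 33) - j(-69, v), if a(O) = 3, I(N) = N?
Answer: 2898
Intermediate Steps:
v = 8
Q(E) = -E - E**2 (Q(E) = -(E**2 + E) = -(E + E**2) = -E - E**2)
j(A, w) = 3 - (A + w)*(1 + A + w) (j(A, w) = 3 - (A + w)*(1 + (A + w)) = 3 - (A + w)*(1 + A + w))
s(-23, 33) - j(-69, v) = -23*33 - (3 - (-69 + 8)*(1 - 69 + 8)) = -759 - (3 - 1*(-61)*(-60)) = -759 - (3 - 3660) = -759 - 1*(-3657) = -759 + 3657 = 2898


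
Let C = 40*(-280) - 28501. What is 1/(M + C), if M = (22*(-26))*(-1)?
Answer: -1/39129 ≈ -2.5556e-5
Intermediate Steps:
M = 572 (M = -572*(-1) = 572)
C = -39701 (C = -11200 - 28501 = -39701)
1/(M + C) = 1/(572 - 39701) = 1/(-39129) = -1/39129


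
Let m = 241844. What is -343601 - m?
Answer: -585445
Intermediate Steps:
-343601 - m = -343601 - 1*241844 = -343601 - 241844 = -585445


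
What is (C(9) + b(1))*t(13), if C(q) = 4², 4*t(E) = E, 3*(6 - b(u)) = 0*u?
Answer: 143/2 ≈ 71.500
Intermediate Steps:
b(u) = 6 (b(u) = 6 - 0*u = 6 - ⅓*0 = 6 + 0 = 6)
t(E) = E/4
C(q) = 16
(C(9) + b(1))*t(13) = (16 + 6)*((¼)*13) = 22*(13/4) = 143/2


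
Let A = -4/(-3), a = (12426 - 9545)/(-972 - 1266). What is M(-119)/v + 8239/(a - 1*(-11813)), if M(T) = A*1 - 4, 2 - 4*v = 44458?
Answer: 307500340274/440691433323 ≈ 0.69777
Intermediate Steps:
v = -11114 (v = 1/2 - 1/4*44458 = 1/2 - 22229/2 = -11114)
a = -2881/2238 (a = 2881/(-2238) = 2881*(-1/2238) = -2881/2238 ≈ -1.2873)
A = 4/3 (A = -4*(-1/3) = 4/3 ≈ 1.3333)
M(T) = -8/3 (M(T) = (4/3)*1 - 4 = 4/3 - 4 = -8/3)
M(-119)/v + 8239/(a - 1*(-11813)) = -8/3/(-11114) + 8239/(-2881/2238 - 1*(-11813)) = -8/3*(-1/11114) + 8239/(-2881/2238 + 11813) = 4/16671 + 8239/(26434613/2238) = 4/16671 + 8239*(2238/26434613) = 4/16671 + 18438882/26434613 = 307500340274/440691433323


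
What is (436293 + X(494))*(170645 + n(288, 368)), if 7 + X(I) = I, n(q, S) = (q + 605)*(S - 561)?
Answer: -744273120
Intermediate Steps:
n(q, S) = (-561 + S)*(605 + q) (n(q, S) = (605 + q)*(-561 + S) = (-561 + S)*(605 + q))
X(I) = -7 + I
(436293 + X(494))*(170645 + n(288, 368)) = (436293 + (-7 + 494))*(170645 + (-339405 - 561*288 + 605*368 + 368*288)) = (436293 + 487)*(170645 + (-339405 - 161568 + 222640 + 105984)) = 436780*(170645 - 172349) = 436780*(-1704) = -744273120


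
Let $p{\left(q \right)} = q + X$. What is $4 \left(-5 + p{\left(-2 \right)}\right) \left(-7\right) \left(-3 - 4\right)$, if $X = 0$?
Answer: $-1372$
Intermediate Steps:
$p{\left(q \right)} = q$ ($p{\left(q \right)} = q + 0 = q$)
$4 \left(-5 + p{\left(-2 \right)}\right) \left(-7\right) \left(-3 - 4\right) = 4 \left(-5 - 2\right) \left(-7\right) \left(-3 - 4\right) = 4 \left(-7\right) \left(-7\right) \left(-3 - 4\right) = \left(-28\right) \left(-7\right) \left(-7\right) = 196 \left(-7\right) = -1372$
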